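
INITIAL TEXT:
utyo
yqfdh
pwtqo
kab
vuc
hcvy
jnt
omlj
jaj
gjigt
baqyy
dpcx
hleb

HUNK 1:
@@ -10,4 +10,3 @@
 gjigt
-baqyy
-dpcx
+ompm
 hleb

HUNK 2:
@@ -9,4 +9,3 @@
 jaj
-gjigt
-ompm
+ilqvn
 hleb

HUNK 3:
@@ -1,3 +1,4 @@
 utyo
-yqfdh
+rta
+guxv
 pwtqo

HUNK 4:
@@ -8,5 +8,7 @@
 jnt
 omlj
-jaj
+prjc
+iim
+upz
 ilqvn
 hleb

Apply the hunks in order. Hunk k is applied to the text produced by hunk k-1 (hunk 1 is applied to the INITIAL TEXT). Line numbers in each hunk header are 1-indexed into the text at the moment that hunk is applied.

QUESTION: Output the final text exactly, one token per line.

Answer: utyo
rta
guxv
pwtqo
kab
vuc
hcvy
jnt
omlj
prjc
iim
upz
ilqvn
hleb

Derivation:
Hunk 1: at line 10 remove [baqyy,dpcx] add [ompm] -> 12 lines: utyo yqfdh pwtqo kab vuc hcvy jnt omlj jaj gjigt ompm hleb
Hunk 2: at line 9 remove [gjigt,ompm] add [ilqvn] -> 11 lines: utyo yqfdh pwtqo kab vuc hcvy jnt omlj jaj ilqvn hleb
Hunk 3: at line 1 remove [yqfdh] add [rta,guxv] -> 12 lines: utyo rta guxv pwtqo kab vuc hcvy jnt omlj jaj ilqvn hleb
Hunk 4: at line 8 remove [jaj] add [prjc,iim,upz] -> 14 lines: utyo rta guxv pwtqo kab vuc hcvy jnt omlj prjc iim upz ilqvn hleb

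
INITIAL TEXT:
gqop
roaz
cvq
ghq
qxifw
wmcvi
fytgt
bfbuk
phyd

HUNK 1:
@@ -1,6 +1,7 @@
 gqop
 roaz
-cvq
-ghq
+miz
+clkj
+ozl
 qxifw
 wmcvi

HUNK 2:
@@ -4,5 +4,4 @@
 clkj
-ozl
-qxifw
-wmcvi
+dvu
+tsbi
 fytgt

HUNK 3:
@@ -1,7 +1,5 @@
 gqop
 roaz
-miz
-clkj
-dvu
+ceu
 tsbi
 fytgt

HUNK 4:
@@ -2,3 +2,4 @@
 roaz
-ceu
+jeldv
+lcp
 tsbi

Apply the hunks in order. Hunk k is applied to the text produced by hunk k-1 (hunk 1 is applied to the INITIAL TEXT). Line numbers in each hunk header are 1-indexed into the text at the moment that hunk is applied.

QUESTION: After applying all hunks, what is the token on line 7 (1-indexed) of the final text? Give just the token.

Answer: bfbuk

Derivation:
Hunk 1: at line 1 remove [cvq,ghq] add [miz,clkj,ozl] -> 10 lines: gqop roaz miz clkj ozl qxifw wmcvi fytgt bfbuk phyd
Hunk 2: at line 4 remove [ozl,qxifw,wmcvi] add [dvu,tsbi] -> 9 lines: gqop roaz miz clkj dvu tsbi fytgt bfbuk phyd
Hunk 3: at line 1 remove [miz,clkj,dvu] add [ceu] -> 7 lines: gqop roaz ceu tsbi fytgt bfbuk phyd
Hunk 4: at line 2 remove [ceu] add [jeldv,lcp] -> 8 lines: gqop roaz jeldv lcp tsbi fytgt bfbuk phyd
Final line 7: bfbuk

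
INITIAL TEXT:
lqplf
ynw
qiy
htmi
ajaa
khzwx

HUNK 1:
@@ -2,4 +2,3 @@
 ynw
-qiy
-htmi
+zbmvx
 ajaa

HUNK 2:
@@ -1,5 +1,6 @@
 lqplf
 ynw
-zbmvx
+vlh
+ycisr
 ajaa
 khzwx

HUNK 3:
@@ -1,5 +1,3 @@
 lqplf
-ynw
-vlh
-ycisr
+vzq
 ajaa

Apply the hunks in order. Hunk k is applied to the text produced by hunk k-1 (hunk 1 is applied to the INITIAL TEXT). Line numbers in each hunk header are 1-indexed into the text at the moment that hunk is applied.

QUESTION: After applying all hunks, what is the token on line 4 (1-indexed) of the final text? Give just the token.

Answer: khzwx

Derivation:
Hunk 1: at line 2 remove [qiy,htmi] add [zbmvx] -> 5 lines: lqplf ynw zbmvx ajaa khzwx
Hunk 2: at line 1 remove [zbmvx] add [vlh,ycisr] -> 6 lines: lqplf ynw vlh ycisr ajaa khzwx
Hunk 3: at line 1 remove [ynw,vlh,ycisr] add [vzq] -> 4 lines: lqplf vzq ajaa khzwx
Final line 4: khzwx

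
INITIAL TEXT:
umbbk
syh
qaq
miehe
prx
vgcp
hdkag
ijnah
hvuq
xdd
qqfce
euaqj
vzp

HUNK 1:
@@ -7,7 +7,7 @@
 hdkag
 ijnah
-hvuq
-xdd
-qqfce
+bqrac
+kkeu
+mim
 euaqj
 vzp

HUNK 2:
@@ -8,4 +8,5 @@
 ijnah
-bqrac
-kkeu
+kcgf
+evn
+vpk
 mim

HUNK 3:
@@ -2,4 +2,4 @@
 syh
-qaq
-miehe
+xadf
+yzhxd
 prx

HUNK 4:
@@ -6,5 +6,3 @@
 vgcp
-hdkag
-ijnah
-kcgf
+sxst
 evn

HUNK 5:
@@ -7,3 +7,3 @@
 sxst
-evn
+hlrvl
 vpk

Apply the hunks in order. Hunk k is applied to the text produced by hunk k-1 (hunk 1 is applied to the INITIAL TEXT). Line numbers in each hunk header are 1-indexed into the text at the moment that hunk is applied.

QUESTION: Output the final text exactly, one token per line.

Hunk 1: at line 7 remove [hvuq,xdd,qqfce] add [bqrac,kkeu,mim] -> 13 lines: umbbk syh qaq miehe prx vgcp hdkag ijnah bqrac kkeu mim euaqj vzp
Hunk 2: at line 8 remove [bqrac,kkeu] add [kcgf,evn,vpk] -> 14 lines: umbbk syh qaq miehe prx vgcp hdkag ijnah kcgf evn vpk mim euaqj vzp
Hunk 3: at line 2 remove [qaq,miehe] add [xadf,yzhxd] -> 14 lines: umbbk syh xadf yzhxd prx vgcp hdkag ijnah kcgf evn vpk mim euaqj vzp
Hunk 4: at line 6 remove [hdkag,ijnah,kcgf] add [sxst] -> 12 lines: umbbk syh xadf yzhxd prx vgcp sxst evn vpk mim euaqj vzp
Hunk 5: at line 7 remove [evn] add [hlrvl] -> 12 lines: umbbk syh xadf yzhxd prx vgcp sxst hlrvl vpk mim euaqj vzp

Answer: umbbk
syh
xadf
yzhxd
prx
vgcp
sxst
hlrvl
vpk
mim
euaqj
vzp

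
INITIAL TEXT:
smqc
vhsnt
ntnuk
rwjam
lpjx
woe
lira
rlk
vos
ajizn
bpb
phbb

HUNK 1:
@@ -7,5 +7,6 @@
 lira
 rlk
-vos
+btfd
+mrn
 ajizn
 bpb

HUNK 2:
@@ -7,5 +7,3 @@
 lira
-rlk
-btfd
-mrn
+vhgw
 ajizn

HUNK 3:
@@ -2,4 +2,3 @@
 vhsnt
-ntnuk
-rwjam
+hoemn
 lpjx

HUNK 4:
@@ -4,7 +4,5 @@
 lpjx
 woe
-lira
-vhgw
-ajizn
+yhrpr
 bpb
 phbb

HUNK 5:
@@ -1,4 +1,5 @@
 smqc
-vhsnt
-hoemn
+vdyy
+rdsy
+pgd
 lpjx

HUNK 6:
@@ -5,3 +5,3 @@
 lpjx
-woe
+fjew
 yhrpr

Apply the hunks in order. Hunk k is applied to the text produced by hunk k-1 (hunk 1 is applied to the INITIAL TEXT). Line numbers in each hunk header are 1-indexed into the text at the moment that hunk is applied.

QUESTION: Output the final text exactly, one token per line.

Answer: smqc
vdyy
rdsy
pgd
lpjx
fjew
yhrpr
bpb
phbb

Derivation:
Hunk 1: at line 7 remove [vos] add [btfd,mrn] -> 13 lines: smqc vhsnt ntnuk rwjam lpjx woe lira rlk btfd mrn ajizn bpb phbb
Hunk 2: at line 7 remove [rlk,btfd,mrn] add [vhgw] -> 11 lines: smqc vhsnt ntnuk rwjam lpjx woe lira vhgw ajizn bpb phbb
Hunk 3: at line 2 remove [ntnuk,rwjam] add [hoemn] -> 10 lines: smqc vhsnt hoemn lpjx woe lira vhgw ajizn bpb phbb
Hunk 4: at line 4 remove [lira,vhgw,ajizn] add [yhrpr] -> 8 lines: smqc vhsnt hoemn lpjx woe yhrpr bpb phbb
Hunk 5: at line 1 remove [vhsnt,hoemn] add [vdyy,rdsy,pgd] -> 9 lines: smqc vdyy rdsy pgd lpjx woe yhrpr bpb phbb
Hunk 6: at line 5 remove [woe] add [fjew] -> 9 lines: smqc vdyy rdsy pgd lpjx fjew yhrpr bpb phbb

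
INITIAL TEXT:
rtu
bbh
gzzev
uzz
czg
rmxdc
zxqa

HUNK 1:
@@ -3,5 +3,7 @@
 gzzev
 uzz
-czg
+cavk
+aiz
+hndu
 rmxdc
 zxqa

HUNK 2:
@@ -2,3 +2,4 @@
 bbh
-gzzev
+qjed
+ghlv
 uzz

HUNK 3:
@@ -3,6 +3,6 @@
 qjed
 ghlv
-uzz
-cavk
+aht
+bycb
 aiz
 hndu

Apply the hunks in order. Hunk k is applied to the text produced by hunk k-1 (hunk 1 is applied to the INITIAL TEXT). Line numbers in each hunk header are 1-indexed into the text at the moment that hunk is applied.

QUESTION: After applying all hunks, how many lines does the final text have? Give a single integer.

Answer: 10

Derivation:
Hunk 1: at line 3 remove [czg] add [cavk,aiz,hndu] -> 9 lines: rtu bbh gzzev uzz cavk aiz hndu rmxdc zxqa
Hunk 2: at line 2 remove [gzzev] add [qjed,ghlv] -> 10 lines: rtu bbh qjed ghlv uzz cavk aiz hndu rmxdc zxqa
Hunk 3: at line 3 remove [uzz,cavk] add [aht,bycb] -> 10 lines: rtu bbh qjed ghlv aht bycb aiz hndu rmxdc zxqa
Final line count: 10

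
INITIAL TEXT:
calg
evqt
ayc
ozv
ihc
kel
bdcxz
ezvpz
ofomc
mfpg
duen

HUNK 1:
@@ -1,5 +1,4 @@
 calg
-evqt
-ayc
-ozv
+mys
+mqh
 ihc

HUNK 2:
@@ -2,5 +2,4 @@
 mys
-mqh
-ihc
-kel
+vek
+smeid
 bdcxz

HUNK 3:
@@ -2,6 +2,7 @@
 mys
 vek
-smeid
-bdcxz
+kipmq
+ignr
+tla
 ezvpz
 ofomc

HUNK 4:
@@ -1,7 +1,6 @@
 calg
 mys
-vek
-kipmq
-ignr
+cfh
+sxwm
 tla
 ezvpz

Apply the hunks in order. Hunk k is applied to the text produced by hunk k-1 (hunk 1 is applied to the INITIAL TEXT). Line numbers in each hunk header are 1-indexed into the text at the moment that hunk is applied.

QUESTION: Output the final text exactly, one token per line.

Answer: calg
mys
cfh
sxwm
tla
ezvpz
ofomc
mfpg
duen

Derivation:
Hunk 1: at line 1 remove [evqt,ayc,ozv] add [mys,mqh] -> 10 lines: calg mys mqh ihc kel bdcxz ezvpz ofomc mfpg duen
Hunk 2: at line 2 remove [mqh,ihc,kel] add [vek,smeid] -> 9 lines: calg mys vek smeid bdcxz ezvpz ofomc mfpg duen
Hunk 3: at line 2 remove [smeid,bdcxz] add [kipmq,ignr,tla] -> 10 lines: calg mys vek kipmq ignr tla ezvpz ofomc mfpg duen
Hunk 4: at line 1 remove [vek,kipmq,ignr] add [cfh,sxwm] -> 9 lines: calg mys cfh sxwm tla ezvpz ofomc mfpg duen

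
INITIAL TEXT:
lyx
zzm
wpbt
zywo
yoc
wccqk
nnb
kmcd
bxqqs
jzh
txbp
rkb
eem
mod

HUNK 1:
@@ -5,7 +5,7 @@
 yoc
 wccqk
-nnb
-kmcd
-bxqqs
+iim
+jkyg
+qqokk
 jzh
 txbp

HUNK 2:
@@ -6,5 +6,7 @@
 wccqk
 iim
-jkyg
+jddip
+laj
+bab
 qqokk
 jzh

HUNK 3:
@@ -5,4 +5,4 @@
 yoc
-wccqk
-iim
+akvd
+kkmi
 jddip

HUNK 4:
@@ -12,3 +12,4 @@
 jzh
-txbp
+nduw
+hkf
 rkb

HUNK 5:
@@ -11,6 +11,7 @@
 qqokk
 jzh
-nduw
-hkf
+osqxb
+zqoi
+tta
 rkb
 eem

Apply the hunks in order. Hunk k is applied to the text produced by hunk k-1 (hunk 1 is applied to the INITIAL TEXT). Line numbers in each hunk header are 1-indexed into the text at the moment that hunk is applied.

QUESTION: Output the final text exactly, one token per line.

Answer: lyx
zzm
wpbt
zywo
yoc
akvd
kkmi
jddip
laj
bab
qqokk
jzh
osqxb
zqoi
tta
rkb
eem
mod

Derivation:
Hunk 1: at line 5 remove [nnb,kmcd,bxqqs] add [iim,jkyg,qqokk] -> 14 lines: lyx zzm wpbt zywo yoc wccqk iim jkyg qqokk jzh txbp rkb eem mod
Hunk 2: at line 6 remove [jkyg] add [jddip,laj,bab] -> 16 lines: lyx zzm wpbt zywo yoc wccqk iim jddip laj bab qqokk jzh txbp rkb eem mod
Hunk 3: at line 5 remove [wccqk,iim] add [akvd,kkmi] -> 16 lines: lyx zzm wpbt zywo yoc akvd kkmi jddip laj bab qqokk jzh txbp rkb eem mod
Hunk 4: at line 12 remove [txbp] add [nduw,hkf] -> 17 lines: lyx zzm wpbt zywo yoc akvd kkmi jddip laj bab qqokk jzh nduw hkf rkb eem mod
Hunk 5: at line 11 remove [nduw,hkf] add [osqxb,zqoi,tta] -> 18 lines: lyx zzm wpbt zywo yoc akvd kkmi jddip laj bab qqokk jzh osqxb zqoi tta rkb eem mod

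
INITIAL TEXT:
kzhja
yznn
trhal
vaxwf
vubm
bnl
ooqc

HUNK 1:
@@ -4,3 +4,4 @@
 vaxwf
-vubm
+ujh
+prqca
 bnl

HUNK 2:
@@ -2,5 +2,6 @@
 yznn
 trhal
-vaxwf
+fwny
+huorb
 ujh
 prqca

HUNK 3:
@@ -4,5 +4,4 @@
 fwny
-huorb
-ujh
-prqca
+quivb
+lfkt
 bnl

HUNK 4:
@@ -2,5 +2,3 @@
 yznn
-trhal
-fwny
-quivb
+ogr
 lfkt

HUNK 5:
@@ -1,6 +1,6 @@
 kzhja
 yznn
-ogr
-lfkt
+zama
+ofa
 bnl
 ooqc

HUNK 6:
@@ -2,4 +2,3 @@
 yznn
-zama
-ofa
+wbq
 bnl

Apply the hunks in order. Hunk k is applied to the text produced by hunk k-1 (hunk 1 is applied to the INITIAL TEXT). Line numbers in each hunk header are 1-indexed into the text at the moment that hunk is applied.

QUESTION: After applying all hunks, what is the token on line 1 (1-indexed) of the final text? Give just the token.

Hunk 1: at line 4 remove [vubm] add [ujh,prqca] -> 8 lines: kzhja yznn trhal vaxwf ujh prqca bnl ooqc
Hunk 2: at line 2 remove [vaxwf] add [fwny,huorb] -> 9 lines: kzhja yznn trhal fwny huorb ujh prqca bnl ooqc
Hunk 3: at line 4 remove [huorb,ujh,prqca] add [quivb,lfkt] -> 8 lines: kzhja yznn trhal fwny quivb lfkt bnl ooqc
Hunk 4: at line 2 remove [trhal,fwny,quivb] add [ogr] -> 6 lines: kzhja yznn ogr lfkt bnl ooqc
Hunk 5: at line 1 remove [ogr,lfkt] add [zama,ofa] -> 6 lines: kzhja yznn zama ofa bnl ooqc
Hunk 6: at line 2 remove [zama,ofa] add [wbq] -> 5 lines: kzhja yznn wbq bnl ooqc
Final line 1: kzhja

Answer: kzhja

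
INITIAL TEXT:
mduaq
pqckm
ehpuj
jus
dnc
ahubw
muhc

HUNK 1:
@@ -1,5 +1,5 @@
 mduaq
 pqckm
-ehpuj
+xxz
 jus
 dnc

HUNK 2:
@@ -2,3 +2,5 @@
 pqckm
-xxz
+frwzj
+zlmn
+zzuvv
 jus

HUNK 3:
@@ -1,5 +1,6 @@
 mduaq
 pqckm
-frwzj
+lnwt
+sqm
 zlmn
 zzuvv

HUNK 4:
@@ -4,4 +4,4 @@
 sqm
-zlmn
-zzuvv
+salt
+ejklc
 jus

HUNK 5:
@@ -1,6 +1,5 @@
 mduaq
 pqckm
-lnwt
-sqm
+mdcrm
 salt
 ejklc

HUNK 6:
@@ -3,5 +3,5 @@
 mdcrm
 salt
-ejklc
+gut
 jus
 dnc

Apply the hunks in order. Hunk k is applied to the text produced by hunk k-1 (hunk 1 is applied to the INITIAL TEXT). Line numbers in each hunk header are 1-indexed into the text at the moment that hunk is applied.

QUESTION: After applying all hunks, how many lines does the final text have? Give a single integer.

Hunk 1: at line 1 remove [ehpuj] add [xxz] -> 7 lines: mduaq pqckm xxz jus dnc ahubw muhc
Hunk 2: at line 2 remove [xxz] add [frwzj,zlmn,zzuvv] -> 9 lines: mduaq pqckm frwzj zlmn zzuvv jus dnc ahubw muhc
Hunk 3: at line 1 remove [frwzj] add [lnwt,sqm] -> 10 lines: mduaq pqckm lnwt sqm zlmn zzuvv jus dnc ahubw muhc
Hunk 4: at line 4 remove [zlmn,zzuvv] add [salt,ejklc] -> 10 lines: mduaq pqckm lnwt sqm salt ejklc jus dnc ahubw muhc
Hunk 5: at line 1 remove [lnwt,sqm] add [mdcrm] -> 9 lines: mduaq pqckm mdcrm salt ejklc jus dnc ahubw muhc
Hunk 6: at line 3 remove [ejklc] add [gut] -> 9 lines: mduaq pqckm mdcrm salt gut jus dnc ahubw muhc
Final line count: 9

Answer: 9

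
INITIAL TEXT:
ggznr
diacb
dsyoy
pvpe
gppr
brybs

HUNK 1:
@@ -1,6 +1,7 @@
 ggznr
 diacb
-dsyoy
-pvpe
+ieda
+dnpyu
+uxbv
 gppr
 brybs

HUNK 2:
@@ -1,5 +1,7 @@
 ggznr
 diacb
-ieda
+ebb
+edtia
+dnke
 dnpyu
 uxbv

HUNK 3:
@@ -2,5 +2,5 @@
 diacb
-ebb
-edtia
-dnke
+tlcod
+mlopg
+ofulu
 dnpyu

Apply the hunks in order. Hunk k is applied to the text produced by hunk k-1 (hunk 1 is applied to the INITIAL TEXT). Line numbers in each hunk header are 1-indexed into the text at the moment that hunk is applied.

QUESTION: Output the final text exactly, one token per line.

Hunk 1: at line 1 remove [dsyoy,pvpe] add [ieda,dnpyu,uxbv] -> 7 lines: ggznr diacb ieda dnpyu uxbv gppr brybs
Hunk 2: at line 1 remove [ieda] add [ebb,edtia,dnke] -> 9 lines: ggznr diacb ebb edtia dnke dnpyu uxbv gppr brybs
Hunk 3: at line 2 remove [ebb,edtia,dnke] add [tlcod,mlopg,ofulu] -> 9 lines: ggznr diacb tlcod mlopg ofulu dnpyu uxbv gppr brybs

Answer: ggznr
diacb
tlcod
mlopg
ofulu
dnpyu
uxbv
gppr
brybs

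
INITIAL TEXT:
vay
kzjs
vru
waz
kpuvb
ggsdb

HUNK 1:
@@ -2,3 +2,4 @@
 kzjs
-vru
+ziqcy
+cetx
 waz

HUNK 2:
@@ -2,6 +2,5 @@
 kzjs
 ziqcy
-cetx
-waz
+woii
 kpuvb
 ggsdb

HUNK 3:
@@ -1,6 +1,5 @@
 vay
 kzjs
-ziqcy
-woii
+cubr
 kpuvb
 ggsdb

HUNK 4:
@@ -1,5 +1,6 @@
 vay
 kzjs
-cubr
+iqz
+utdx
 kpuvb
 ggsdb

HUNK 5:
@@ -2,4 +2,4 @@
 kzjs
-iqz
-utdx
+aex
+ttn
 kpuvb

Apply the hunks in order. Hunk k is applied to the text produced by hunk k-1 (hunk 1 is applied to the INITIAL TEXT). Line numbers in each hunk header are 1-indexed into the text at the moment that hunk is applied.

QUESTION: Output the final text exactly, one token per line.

Answer: vay
kzjs
aex
ttn
kpuvb
ggsdb

Derivation:
Hunk 1: at line 2 remove [vru] add [ziqcy,cetx] -> 7 lines: vay kzjs ziqcy cetx waz kpuvb ggsdb
Hunk 2: at line 2 remove [cetx,waz] add [woii] -> 6 lines: vay kzjs ziqcy woii kpuvb ggsdb
Hunk 3: at line 1 remove [ziqcy,woii] add [cubr] -> 5 lines: vay kzjs cubr kpuvb ggsdb
Hunk 4: at line 1 remove [cubr] add [iqz,utdx] -> 6 lines: vay kzjs iqz utdx kpuvb ggsdb
Hunk 5: at line 2 remove [iqz,utdx] add [aex,ttn] -> 6 lines: vay kzjs aex ttn kpuvb ggsdb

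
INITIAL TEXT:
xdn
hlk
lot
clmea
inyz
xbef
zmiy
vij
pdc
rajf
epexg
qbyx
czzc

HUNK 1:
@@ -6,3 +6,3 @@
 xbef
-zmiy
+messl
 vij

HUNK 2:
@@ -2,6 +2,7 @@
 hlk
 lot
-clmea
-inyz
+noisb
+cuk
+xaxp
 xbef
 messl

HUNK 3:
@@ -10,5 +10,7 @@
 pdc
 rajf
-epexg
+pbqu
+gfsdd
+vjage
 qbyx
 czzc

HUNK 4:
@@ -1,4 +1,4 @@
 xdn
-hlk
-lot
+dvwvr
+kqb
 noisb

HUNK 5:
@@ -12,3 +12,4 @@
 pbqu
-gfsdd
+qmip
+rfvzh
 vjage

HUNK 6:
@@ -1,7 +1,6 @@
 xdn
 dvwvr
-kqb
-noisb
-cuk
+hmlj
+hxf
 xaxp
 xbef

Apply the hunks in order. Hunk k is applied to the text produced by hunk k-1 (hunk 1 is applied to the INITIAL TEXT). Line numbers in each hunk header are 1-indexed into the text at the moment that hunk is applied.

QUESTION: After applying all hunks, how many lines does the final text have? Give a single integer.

Answer: 16

Derivation:
Hunk 1: at line 6 remove [zmiy] add [messl] -> 13 lines: xdn hlk lot clmea inyz xbef messl vij pdc rajf epexg qbyx czzc
Hunk 2: at line 2 remove [clmea,inyz] add [noisb,cuk,xaxp] -> 14 lines: xdn hlk lot noisb cuk xaxp xbef messl vij pdc rajf epexg qbyx czzc
Hunk 3: at line 10 remove [epexg] add [pbqu,gfsdd,vjage] -> 16 lines: xdn hlk lot noisb cuk xaxp xbef messl vij pdc rajf pbqu gfsdd vjage qbyx czzc
Hunk 4: at line 1 remove [hlk,lot] add [dvwvr,kqb] -> 16 lines: xdn dvwvr kqb noisb cuk xaxp xbef messl vij pdc rajf pbqu gfsdd vjage qbyx czzc
Hunk 5: at line 12 remove [gfsdd] add [qmip,rfvzh] -> 17 lines: xdn dvwvr kqb noisb cuk xaxp xbef messl vij pdc rajf pbqu qmip rfvzh vjage qbyx czzc
Hunk 6: at line 1 remove [kqb,noisb,cuk] add [hmlj,hxf] -> 16 lines: xdn dvwvr hmlj hxf xaxp xbef messl vij pdc rajf pbqu qmip rfvzh vjage qbyx czzc
Final line count: 16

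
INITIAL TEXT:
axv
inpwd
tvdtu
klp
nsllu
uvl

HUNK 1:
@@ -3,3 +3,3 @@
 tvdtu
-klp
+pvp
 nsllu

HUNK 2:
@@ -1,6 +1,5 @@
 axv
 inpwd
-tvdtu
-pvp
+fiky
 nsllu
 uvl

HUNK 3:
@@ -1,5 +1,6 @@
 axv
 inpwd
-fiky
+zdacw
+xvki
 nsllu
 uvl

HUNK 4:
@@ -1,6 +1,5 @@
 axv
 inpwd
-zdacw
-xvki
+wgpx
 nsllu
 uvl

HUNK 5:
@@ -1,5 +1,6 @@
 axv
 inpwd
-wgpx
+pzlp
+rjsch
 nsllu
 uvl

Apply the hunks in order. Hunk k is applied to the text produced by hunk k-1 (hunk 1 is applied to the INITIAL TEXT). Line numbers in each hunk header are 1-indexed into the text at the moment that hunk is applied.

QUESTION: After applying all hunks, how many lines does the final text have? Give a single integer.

Answer: 6

Derivation:
Hunk 1: at line 3 remove [klp] add [pvp] -> 6 lines: axv inpwd tvdtu pvp nsllu uvl
Hunk 2: at line 1 remove [tvdtu,pvp] add [fiky] -> 5 lines: axv inpwd fiky nsllu uvl
Hunk 3: at line 1 remove [fiky] add [zdacw,xvki] -> 6 lines: axv inpwd zdacw xvki nsllu uvl
Hunk 4: at line 1 remove [zdacw,xvki] add [wgpx] -> 5 lines: axv inpwd wgpx nsllu uvl
Hunk 5: at line 1 remove [wgpx] add [pzlp,rjsch] -> 6 lines: axv inpwd pzlp rjsch nsllu uvl
Final line count: 6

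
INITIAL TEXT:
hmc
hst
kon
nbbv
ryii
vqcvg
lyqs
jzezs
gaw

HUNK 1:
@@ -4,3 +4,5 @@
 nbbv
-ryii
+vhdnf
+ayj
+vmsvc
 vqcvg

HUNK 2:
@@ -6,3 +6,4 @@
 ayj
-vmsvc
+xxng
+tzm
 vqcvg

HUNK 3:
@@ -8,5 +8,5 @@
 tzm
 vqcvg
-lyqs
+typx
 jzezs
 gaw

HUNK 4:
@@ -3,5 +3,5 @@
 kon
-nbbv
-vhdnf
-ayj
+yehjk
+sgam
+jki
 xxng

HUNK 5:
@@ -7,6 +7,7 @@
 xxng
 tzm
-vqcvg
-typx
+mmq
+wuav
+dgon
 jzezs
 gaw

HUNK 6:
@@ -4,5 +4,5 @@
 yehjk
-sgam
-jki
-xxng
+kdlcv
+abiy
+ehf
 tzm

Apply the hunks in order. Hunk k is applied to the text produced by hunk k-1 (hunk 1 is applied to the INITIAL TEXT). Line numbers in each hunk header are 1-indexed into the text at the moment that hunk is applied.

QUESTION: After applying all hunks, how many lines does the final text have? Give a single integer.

Answer: 13

Derivation:
Hunk 1: at line 4 remove [ryii] add [vhdnf,ayj,vmsvc] -> 11 lines: hmc hst kon nbbv vhdnf ayj vmsvc vqcvg lyqs jzezs gaw
Hunk 2: at line 6 remove [vmsvc] add [xxng,tzm] -> 12 lines: hmc hst kon nbbv vhdnf ayj xxng tzm vqcvg lyqs jzezs gaw
Hunk 3: at line 8 remove [lyqs] add [typx] -> 12 lines: hmc hst kon nbbv vhdnf ayj xxng tzm vqcvg typx jzezs gaw
Hunk 4: at line 3 remove [nbbv,vhdnf,ayj] add [yehjk,sgam,jki] -> 12 lines: hmc hst kon yehjk sgam jki xxng tzm vqcvg typx jzezs gaw
Hunk 5: at line 7 remove [vqcvg,typx] add [mmq,wuav,dgon] -> 13 lines: hmc hst kon yehjk sgam jki xxng tzm mmq wuav dgon jzezs gaw
Hunk 6: at line 4 remove [sgam,jki,xxng] add [kdlcv,abiy,ehf] -> 13 lines: hmc hst kon yehjk kdlcv abiy ehf tzm mmq wuav dgon jzezs gaw
Final line count: 13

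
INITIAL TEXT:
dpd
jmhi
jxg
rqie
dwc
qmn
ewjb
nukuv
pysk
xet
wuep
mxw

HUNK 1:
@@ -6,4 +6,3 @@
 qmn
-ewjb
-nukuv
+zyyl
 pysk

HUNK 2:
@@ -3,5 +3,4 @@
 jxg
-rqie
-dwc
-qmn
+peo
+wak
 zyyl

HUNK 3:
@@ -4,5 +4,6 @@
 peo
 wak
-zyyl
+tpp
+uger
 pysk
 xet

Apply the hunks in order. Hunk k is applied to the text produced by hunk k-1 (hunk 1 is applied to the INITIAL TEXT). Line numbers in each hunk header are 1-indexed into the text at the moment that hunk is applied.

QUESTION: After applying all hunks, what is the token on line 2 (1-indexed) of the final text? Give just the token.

Hunk 1: at line 6 remove [ewjb,nukuv] add [zyyl] -> 11 lines: dpd jmhi jxg rqie dwc qmn zyyl pysk xet wuep mxw
Hunk 2: at line 3 remove [rqie,dwc,qmn] add [peo,wak] -> 10 lines: dpd jmhi jxg peo wak zyyl pysk xet wuep mxw
Hunk 3: at line 4 remove [zyyl] add [tpp,uger] -> 11 lines: dpd jmhi jxg peo wak tpp uger pysk xet wuep mxw
Final line 2: jmhi

Answer: jmhi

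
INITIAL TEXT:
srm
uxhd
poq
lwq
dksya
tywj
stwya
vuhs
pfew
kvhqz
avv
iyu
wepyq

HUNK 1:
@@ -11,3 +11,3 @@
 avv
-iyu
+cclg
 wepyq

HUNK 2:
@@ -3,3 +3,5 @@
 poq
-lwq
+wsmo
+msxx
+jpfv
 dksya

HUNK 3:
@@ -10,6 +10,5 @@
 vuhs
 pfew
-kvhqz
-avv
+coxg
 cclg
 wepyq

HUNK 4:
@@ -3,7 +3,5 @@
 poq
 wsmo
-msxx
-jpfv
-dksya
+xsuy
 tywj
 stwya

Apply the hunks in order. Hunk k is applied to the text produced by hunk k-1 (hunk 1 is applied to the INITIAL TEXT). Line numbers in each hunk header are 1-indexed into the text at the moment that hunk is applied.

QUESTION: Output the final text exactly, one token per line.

Hunk 1: at line 11 remove [iyu] add [cclg] -> 13 lines: srm uxhd poq lwq dksya tywj stwya vuhs pfew kvhqz avv cclg wepyq
Hunk 2: at line 3 remove [lwq] add [wsmo,msxx,jpfv] -> 15 lines: srm uxhd poq wsmo msxx jpfv dksya tywj stwya vuhs pfew kvhqz avv cclg wepyq
Hunk 3: at line 10 remove [kvhqz,avv] add [coxg] -> 14 lines: srm uxhd poq wsmo msxx jpfv dksya tywj stwya vuhs pfew coxg cclg wepyq
Hunk 4: at line 3 remove [msxx,jpfv,dksya] add [xsuy] -> 12 lines: srm uxhd poq wsmo xsuy tywj stwya vuhs pfew coxg cclg wepyq

Answer: srm
uxhd
poq
wsmo
xsuy
tywj
stwya
vuhs
pfew
coxg
cclg
wepyq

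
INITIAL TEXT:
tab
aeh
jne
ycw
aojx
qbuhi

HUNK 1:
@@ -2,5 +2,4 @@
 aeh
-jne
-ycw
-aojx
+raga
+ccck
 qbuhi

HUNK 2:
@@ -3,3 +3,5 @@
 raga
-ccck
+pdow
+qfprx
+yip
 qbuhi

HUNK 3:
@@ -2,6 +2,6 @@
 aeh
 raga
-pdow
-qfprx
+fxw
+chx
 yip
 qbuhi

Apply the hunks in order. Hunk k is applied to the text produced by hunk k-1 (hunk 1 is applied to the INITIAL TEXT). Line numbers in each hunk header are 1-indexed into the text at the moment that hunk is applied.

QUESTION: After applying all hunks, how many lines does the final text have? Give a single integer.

Hunk 1: at line 2 remove [jne,ycw,aojx] add [raga,ccck] -> 5 lines: tab aeh raga ccck qbuhi
Hunk 2: at line 3 remove [ccck] add [pdow,qfprx,yip] -> 7 lines: tab aeh raga pdow qfprx yip qbuhi
Hunk 3: at line 2 remove [pdow,qfprx] add [fxw,chx] -> 7 lines: tab aeh raga fxw chx yip qbuhi
Final line count: 7

Answer: 7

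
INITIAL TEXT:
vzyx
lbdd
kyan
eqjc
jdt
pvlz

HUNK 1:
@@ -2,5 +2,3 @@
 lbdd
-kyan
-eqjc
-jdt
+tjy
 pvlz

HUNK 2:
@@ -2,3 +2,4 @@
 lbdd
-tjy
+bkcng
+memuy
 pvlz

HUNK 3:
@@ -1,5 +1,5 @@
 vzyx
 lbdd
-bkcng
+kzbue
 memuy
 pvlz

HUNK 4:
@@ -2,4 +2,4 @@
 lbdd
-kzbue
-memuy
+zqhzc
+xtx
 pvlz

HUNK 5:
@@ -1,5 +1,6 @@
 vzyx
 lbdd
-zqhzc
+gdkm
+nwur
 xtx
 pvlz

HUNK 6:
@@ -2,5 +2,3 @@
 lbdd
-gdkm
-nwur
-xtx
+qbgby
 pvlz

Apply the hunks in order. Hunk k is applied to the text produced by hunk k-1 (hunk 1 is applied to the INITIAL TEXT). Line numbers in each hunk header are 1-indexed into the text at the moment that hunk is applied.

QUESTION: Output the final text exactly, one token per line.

Hunk 1: at line 2 remove [kyan,eqjc,jdt] add [tjy] -> 4 lines: vzyx lbdd tjy pvlz
Hunk 2: at line 2 remove [tjy] add [bkcng,memuy] -> 5 lines: vzyx lbdd bkcng memuy pvlz
Hunk 3: at line 1 remove [bkcng] add [kzbue] -> 5 lines: vzyx lbdd kzbue memuy pvlz
Hunk 4: at line 2 remove [kzbue,memuy] add [zqhzc,xtx] -> 5 lines: vzyx lbdd zqhzc xtx pvlz
Hunk 5: at line 1 remove [zqhzc] add [gdkm,nwur] -> 6 lines: vzyx lbdd gdkm nwur xtx pvlz
Hunk 6: at line 2 remove [gdkm,nwur,xtx] add [qbgby] -> 4 lines: vzyx lbdd qbgby pvlz

Answer: vzyx
lbdd
qbgby
pvlz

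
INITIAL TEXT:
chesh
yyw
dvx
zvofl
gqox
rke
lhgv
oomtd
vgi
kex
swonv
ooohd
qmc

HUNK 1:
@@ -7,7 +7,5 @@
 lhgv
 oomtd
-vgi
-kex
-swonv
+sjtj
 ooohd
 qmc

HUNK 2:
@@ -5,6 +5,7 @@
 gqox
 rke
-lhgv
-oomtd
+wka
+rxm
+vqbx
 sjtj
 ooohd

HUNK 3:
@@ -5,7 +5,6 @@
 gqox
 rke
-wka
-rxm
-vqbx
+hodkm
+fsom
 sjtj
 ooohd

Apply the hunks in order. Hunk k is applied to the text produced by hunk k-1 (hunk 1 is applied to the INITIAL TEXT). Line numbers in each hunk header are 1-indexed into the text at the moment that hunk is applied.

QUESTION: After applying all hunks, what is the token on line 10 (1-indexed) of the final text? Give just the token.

Hunk 1: at line 7 remove [vgi,kex,swonv] add [sjtj] -> 11 lines: chesh yyw dvx zvofl gqox rke lhgv oomtd sjtj ooohd qmc
Hunk 2: at line 5 remove [lhgv,oomtd] add [wka,rxm,vqbx] -> 12 lines: chesh yyw dvx zvofl gqox rke wka rxm vqbx sjtj ooohd qmc
Hunk 3: at line 5 remove [wka,rxm,vqbx] add [hodkm,fsom] -> 11 lines: chesh yyw dvx zvofl gqox rke hodkm fsom sjtj ooohd qmc
Final line 10: ooohd

Answer: ooohd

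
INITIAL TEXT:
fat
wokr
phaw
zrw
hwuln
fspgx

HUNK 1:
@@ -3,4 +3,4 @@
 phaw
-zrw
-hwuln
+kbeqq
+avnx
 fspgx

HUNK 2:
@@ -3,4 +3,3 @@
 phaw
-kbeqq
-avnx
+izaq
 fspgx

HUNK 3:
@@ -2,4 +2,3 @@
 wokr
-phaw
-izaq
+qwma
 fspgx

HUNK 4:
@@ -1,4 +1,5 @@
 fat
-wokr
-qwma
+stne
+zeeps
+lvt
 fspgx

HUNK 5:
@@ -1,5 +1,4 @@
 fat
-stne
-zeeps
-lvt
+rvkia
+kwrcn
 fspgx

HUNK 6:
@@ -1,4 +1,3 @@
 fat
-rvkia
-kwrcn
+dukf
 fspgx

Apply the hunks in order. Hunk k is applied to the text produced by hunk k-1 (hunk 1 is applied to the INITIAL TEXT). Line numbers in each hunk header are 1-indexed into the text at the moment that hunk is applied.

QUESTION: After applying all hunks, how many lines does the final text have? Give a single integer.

Answer: 3

Derivation:
Hunk 1: at line 3 remove [zrw,hwuln] add [kbeqq,avnx] -> 6 lines: fat wokr phaw kbeqq avnx fspgx
Hunk 2: at line 3 remove [kbeqq,avnx] add [izaq] -> 5 lines: fat wokr phaw izaq fspgx
Hunk 3: at line 2 remove [phaw,izaq] add [qwma] -> 4 lines: fat wokr qwma fspgx
Hunk 4: at line 1 remove [wokr,qwma] add [stne,zeeps,lvt] -> 5 lines: fat stne zeeps lvt fspgx
Hunk 5: at line 1 remove [stne,zeeps,lvt] add [rvkia,kwrcn] -> 4 lines: fat rvkia kwrcn fspgx
Hunk 6: at line 1 remove [rvkia,kwrcn] add [dukf] -> 3 lines: fat dukf fspgx
Final line count: 3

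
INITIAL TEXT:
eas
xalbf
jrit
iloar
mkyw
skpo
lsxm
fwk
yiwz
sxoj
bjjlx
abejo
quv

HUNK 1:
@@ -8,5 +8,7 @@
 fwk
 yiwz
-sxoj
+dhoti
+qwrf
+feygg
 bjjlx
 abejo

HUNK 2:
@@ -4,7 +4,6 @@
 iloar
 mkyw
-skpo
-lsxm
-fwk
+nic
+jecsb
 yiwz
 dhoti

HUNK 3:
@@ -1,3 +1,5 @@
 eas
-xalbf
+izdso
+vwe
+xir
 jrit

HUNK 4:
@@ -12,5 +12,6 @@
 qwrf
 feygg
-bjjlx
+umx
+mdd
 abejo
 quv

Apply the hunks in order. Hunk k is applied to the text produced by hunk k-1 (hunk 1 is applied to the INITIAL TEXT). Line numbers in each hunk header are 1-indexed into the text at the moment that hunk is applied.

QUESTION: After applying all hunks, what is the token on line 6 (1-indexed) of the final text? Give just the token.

Answer: iloar

Derivation:
Hunk 1: at line 8 remove [sxoj] add [dhoti,qwrf,feygg] -> 15 lines: eas xalbf jrit iloar mkyw skpo lsxm fwk yiwz dhoti qwrf feygg bjjlx abejo quv
Hunk 2: at line 4 remove [skpo,lsxm,fwk] add [nic,jecsb] -> 14 lines: eas xalbf jrit iloar mkyw nic jecsb yiwz dhoti qwrf feygg bjjlx abejo quv
Hunk 3: at line 1 remove [xalbf] add [izdso,vwe,xir] -> 16 lines: eas izdso vwe xir jrit iloar mkyw nic jecsb yiwz dhoti qwrf feygg bjjlx abejo quv
Hunk 4: at line 12 remove [bjjlx] add [umx,mdd] -> 17 lines: eas izdso vwe xir jrit iloar mkyw nic jecsb yiwz dhoti qwrf feygg umx mdd abejo quv
Final line 6: iloar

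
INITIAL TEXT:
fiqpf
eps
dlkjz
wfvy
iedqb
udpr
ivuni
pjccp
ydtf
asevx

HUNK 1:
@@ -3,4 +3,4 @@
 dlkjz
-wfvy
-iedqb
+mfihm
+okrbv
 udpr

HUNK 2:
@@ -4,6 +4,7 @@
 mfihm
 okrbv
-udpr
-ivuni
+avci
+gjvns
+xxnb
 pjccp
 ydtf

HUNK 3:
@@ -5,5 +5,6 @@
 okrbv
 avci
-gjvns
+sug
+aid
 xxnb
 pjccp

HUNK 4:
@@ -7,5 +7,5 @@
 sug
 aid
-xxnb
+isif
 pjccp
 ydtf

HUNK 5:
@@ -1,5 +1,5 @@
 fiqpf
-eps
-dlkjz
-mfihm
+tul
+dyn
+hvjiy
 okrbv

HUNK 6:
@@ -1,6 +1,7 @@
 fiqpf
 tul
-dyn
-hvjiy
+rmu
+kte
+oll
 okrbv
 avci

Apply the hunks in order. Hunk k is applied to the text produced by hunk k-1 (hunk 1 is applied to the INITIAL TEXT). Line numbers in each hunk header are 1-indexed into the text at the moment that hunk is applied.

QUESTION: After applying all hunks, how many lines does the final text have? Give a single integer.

Answer: 13

Derivation:
Hunk 1: at line 3 remove [wfvy,iedqb] add [mfihm,okrbv] -> 10 lines: fiqpf eps dlkjz mfihm okrbv udpr ivuni pjccp ydtf asevx
Hunk 2: at line 4 remove [udpr,ivuni] add [avci,gjvns,xxnb] -> 11 lines: fiqpf eps dlkjz mfihm okrbv avci gjvns xxnb pjccp ydtf asevx
Hunk 3: at line 5 remove [gjvns] add [sug,aid] -> 12 lines: fiqpf eps dlkjz mfihm okrbv avci sug aid xxnb pjccp ydtf asevx
Hunk 4: at line 7 remove [xxnb] add [isif] -> 12 lines: fiqpf eps dlkjz mfihm okrbv avci sug aid isif pjccp ydtf asevx
Hunk 5: at line 1 remove [eps,dlkjz,mfihm] add [tul,dyn,hvjiy] -> 12 lines: fiqpf tul dyn hvjiy okrbv avci sug aid isif pjccp ydtf asevx
Hunk 6: at line 1 remove [dyn,hvjiy] add [rmu,kte,oll] -> 13 lines: fiqpf tul rmu kte oll okrbv avci sug aid isif pjccp ydtf asevx
Final line count: 13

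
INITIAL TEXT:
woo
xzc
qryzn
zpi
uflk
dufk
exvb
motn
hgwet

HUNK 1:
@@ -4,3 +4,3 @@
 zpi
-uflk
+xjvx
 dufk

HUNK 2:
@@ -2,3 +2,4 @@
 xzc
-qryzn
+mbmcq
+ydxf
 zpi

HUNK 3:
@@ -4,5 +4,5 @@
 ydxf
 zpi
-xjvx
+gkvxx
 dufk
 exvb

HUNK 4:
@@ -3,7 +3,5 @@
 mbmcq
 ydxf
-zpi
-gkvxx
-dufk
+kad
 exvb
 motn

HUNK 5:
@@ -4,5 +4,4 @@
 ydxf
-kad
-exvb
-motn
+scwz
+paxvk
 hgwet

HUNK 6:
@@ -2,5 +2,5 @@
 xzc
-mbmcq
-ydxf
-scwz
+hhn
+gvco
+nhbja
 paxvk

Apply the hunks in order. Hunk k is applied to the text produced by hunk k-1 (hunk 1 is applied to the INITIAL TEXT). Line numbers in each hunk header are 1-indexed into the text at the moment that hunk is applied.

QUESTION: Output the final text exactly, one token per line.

Answer: woo
xzc
hhn
gvco
nhbja
paxvk
hgwet

Derivation:
Hunk 1: at line 4 remove [uflk] add [xjvx] -> 9 lines: woo xzc qryzn zpi xjvx dufk exvb motn hgwet
Hunk 2: at line 2 remove [qryzn] add [mbmcq,ydxf] -> 10 lines: woo xzc mbmcq ydxf zpi xjvx dufk exvb motn hgwet
Hunk 3: at line 4 remove [xjvx] add [gkvxx] -> 10 lines: woo xzc mbmcq ydxf zpi gkvxx dufk exvb motn hgwet
Hunk 4: at line 3 remove [zpi,gkvxx,dufk] add [kad] -> 8 lines: woo xzc mbmcq ydxf kad exvb motn hgwet
Hunk 5: at line 4 remove [kad,exvb,motn] add [scwz,paxvk] -> 7 lines: woo xzc mbmcq ydxf scwz paxvk hgwet
Hunk 6: at line 2 remove [mbmcq,ydxf,scwz] add [hhn,gvco,nhbja] -> 7 lines: woo xzc hhn gvco nhbja paxvk hgwet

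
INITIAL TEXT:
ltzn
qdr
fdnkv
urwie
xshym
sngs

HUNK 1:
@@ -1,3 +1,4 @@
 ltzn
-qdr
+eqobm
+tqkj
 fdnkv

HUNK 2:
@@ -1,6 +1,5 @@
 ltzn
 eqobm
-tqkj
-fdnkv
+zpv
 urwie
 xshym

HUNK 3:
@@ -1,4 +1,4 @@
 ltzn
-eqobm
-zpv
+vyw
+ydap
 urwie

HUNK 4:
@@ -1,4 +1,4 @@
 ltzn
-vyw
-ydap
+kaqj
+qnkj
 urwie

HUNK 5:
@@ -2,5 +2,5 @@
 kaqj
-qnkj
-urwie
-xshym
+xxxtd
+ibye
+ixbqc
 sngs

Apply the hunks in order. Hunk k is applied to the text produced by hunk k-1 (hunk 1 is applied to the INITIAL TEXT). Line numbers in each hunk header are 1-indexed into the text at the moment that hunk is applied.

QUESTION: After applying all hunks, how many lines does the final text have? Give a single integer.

Hunk 1: at line 1 remove [qdr] add [eqobm,tqkj] -> 7 lines: ltzn eqobm tqkj fdnkv urwie xshym sngs
Hunk 2: at line 1 remove [tqkj,fdnkv] add [zpv] -> 6 lines: ltzn eqobm zpv urwie xshym sngs
Hunk 3: at line 1 remove [eqobm,zpv] add [vyw,ydap] -> 6 lines: ltzn vyw ydap urwie xshym sngs
Hunk 4: at line 1 remove [vyw,ydap] add [kaqj,qnkj] -> 6 lines: ltzn kaqj qnkj urwie xshym sngs
Hunk 5: at line 2 remove [qnkj,urwie,xshym] add [xxxtd,ibye,ixbqc] -> 6 lines: ltzn kaqj xxxtd ibye ixbqc sngs
Final line count: 6

Answer: 6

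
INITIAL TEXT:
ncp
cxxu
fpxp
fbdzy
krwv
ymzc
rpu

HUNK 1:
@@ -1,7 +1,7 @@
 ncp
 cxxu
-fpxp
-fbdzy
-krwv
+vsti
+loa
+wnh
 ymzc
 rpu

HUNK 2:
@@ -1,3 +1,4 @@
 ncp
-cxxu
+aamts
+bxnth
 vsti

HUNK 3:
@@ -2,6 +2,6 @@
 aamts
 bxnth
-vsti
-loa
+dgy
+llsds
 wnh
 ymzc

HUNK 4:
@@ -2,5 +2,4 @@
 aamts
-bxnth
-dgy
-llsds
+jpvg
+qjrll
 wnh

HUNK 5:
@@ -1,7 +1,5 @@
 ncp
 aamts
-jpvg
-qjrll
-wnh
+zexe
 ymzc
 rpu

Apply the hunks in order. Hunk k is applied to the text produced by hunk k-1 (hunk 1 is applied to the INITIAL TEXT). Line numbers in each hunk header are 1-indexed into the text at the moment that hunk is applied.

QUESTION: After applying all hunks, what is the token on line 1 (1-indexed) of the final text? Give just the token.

Answer: ncp

Derivation:
Hunk 1: at line 1 remove [fpxp,fbdzy,krwv] add [vsti,loa,wnh] -> 7 lines: ncp cxxu vsti loa wnh ymzc rpu
Hunk 2: at line 1 remove [cxxu] add [aamts,bxnth] -> 8 lines: ncp aamts bxnth vsti loa wnh ymzc rpu
Hunk 3: at line 2 remove [vsti,loa] add [dgy,llsds] -> 8 lines: ncp aamts bxnth dgy llsds wnh ymzc rpu
Hunk 4: at line 2 remove [bxnth,dgy,llsds] add [jpvg,qjrll] -> 7 lines: ncp aamts jpvg qjrll wnh ymzc rpu
Hunk 5: at line 1 remove [jpvg,qjrll,wnh] add [zexe] -> 5 lines: ncp aamts zexe ymzc rpu
Final line 1: ncp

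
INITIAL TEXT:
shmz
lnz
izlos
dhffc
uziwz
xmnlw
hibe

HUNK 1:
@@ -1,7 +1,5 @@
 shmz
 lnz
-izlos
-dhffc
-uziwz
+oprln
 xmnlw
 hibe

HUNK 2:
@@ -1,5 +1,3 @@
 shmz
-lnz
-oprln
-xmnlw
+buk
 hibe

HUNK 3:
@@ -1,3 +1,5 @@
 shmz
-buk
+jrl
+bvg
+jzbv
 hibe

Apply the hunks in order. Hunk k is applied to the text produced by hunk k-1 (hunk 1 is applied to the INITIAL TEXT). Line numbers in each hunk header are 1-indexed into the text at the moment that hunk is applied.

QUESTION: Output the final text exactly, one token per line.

Answer: shmz
jrl
bvg
jzbv
hibe

Derivation:
Hunk 1: at line 1 remove [izlos,dhffc,uziwz] add [oprln] -> 5 lines: shmz lnz oprln xmnlw hibe
Hunk 2: at line 1 remove [lnz,oprln,xmnlw] add [buk] -> 3 lines: shmz buk hibe
Hunk 3: at line 1 remove [buk] add [jrl,bvg,jzbv] -> 5 lines: shmz jrl bvg jzbv hibe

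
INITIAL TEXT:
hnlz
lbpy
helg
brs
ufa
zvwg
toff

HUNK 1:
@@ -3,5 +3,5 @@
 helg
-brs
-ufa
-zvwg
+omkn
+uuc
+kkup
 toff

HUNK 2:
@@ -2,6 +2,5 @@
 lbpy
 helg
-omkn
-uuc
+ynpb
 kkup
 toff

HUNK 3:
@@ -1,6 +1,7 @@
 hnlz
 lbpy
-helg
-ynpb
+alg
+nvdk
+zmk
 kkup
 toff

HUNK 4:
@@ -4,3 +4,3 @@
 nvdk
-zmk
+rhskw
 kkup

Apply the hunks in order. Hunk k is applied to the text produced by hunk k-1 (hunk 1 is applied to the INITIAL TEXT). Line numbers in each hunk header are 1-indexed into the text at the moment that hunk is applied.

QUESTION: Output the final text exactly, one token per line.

Hunk 1: at line 3 remove [brs,ufa,zvwg] add [omkn,uuc,kkup] -> 7 lines: hnlz lbpy helg omkn uuc kkup toff
Hunk 2: at line 2 remove [omkn,uuc] add [ynpb] -> 6 lines: hnlz lbpy helg ynpb kkup toff
Hunk 3: at line 1 remove [helg,ynpb] add [alg,nvdk,zmk] -> 7 lines: hnlz lbpy alg nvdk zmk kkup toff
Hunk 4: at line 4 remove [zmk] add [rhskw] -> 7 lines: hnlz lbpy alg nvdk rhskw kkup toff

Answer: hnlz
lbpy
alg
nvdk
rhskw
kkup
toff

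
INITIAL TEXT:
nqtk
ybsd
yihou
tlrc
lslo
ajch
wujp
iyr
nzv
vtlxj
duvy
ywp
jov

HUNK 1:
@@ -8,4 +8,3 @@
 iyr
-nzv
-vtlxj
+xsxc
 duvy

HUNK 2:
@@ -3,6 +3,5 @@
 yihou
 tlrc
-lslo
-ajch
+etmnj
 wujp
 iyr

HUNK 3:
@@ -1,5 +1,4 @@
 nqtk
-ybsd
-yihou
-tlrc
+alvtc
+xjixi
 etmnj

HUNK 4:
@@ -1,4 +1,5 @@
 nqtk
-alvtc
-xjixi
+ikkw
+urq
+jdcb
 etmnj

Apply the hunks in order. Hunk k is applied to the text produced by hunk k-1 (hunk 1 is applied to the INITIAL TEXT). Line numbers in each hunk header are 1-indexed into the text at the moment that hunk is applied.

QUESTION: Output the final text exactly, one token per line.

Hunk 1: at line 8 remove [nzv,vtlxj] add [xsxc] -> 12 lines: nqtk ybsd yihou tlrc lslo ajch wujp iyr xsxc duvy ywp jov
Hunk 2: at line 3 remove [lslo,ajch] add [etmnj] -> 11 lines: nqtk ybsd yihou tlrc etmnj wujp iyr xsxc duvy ywp jov
Hunk 3: at line 1 remove [ybsd,yihou,tlrc] add [alvtc,xjixi] -> 10 lines: nqtk alvtc xjixi etmnj wujp iyr xsxc duvy ywp jov
Hunk 4: at line 1 remove [alvtc,xjixi] add [ikkw,urq,jdcb] -> 11 lines: nqtk ikkw urq jdcb etmnj wujp iyr xsxc duvy ywp jov

Answer: nqtk
ikkw
urq
jdcb
etmnj
wujp
iyr
xsxc
duvy
ywp
jov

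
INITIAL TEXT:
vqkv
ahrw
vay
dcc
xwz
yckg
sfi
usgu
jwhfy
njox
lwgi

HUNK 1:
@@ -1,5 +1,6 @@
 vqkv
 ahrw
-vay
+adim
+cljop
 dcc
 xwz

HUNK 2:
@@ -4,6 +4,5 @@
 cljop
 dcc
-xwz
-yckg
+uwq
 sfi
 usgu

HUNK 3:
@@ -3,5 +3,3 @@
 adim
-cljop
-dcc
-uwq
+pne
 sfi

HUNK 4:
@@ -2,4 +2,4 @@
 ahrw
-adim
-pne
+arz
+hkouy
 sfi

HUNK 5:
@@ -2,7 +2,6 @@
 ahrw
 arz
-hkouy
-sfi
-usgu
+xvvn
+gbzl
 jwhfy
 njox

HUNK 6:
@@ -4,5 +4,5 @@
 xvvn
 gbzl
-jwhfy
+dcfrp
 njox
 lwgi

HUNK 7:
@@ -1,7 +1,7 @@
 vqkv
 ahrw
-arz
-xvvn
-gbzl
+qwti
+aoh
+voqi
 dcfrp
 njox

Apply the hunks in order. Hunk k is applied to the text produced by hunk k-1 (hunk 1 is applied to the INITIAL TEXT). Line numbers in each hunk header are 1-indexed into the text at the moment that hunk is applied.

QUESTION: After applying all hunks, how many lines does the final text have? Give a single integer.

Hunk 1: at line 1 remove [vay] add [adim,cljop] -> 12 lines: vqkv ahrw adim cljop dcc xwz yckg sfi usgu jwhfy njox lwgi
Hunk 2: at line 4 remove [xwz,yckg] add [uwq] -> 11 lines: vqkv ahrw adim cljop dcc uwq sfi usgu jwhfy njox lwgi
Hunk 3: at line 3 remove [cljop,dcc,uwq] add [pne] -> 9 lines: vqkv ahrw adim pne sfi usgu jwhfy njox lwgi
Hunk 4: at line 2 remove [adim,pne] add [arz,hkouy] -> 9 lines: vqkv ahrw arz hkouy sfi usgu jwhfy njox lwgi
Hunk 5: at line 2 remove [hkouy,sfi,usgu] add [xvvn,gbzl] -> 8 lines: vqkv ahrw arz xvvn gbzl jwhfy njox lwgi
Hunk 6: at line 4 remove [jwhfy] add [dcfrp] -> 8 lines: vqkv ahrw arz xvvn gbzl dcfrp njox lwgi
Hunk 7: at line 1 remove [arz,xvvn,gbzl] add [qwti,aoh,voqi] -> 8 lines: vqkv ahrw qwti aoh voqi dcfrp njox lwgi
Final line count: 8

Answer: 8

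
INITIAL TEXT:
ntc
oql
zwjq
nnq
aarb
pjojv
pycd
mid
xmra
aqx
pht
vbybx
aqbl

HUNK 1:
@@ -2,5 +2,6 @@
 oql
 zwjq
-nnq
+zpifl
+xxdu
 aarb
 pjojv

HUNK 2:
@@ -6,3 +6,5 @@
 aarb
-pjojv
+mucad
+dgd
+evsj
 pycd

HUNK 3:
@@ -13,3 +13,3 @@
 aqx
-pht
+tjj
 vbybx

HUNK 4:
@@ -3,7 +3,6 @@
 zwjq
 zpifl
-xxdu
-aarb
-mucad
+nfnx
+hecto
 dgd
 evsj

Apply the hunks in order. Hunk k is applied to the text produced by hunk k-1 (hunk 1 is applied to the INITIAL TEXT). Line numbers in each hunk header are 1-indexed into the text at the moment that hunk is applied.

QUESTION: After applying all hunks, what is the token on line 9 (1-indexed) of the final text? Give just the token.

Hunk 1: at line 2 remove [nnq] add [zpifl,xxdu] -> 14 lines: ntc oql zwjq zpifl xxdu aarb pjojv pycd mid xmra aqx pht vbybx aqbl
Hunk 2: at line 6 remove [pjojv] add [mucad,dgd,evsj] -> 16 lines: ntc oql zwjq zpifl xxdu aarb mucad dgd evsj pycd mid xmra aqx pht vbybx aqbl
Hunk 3: at line 13 remove [pht] add [tjj] -> 16 lines: ntc oql zwjq zpifl xxdu aarb mucad dgd evsj pycd mid xmra aqx tjj vbybx aqbl
Hunk 4: at line 3 remove [xxdu,aarb,mucad] add [nfnx,hecto] -> 15 lines: ntc oql zwjq zpifl nfnx hecto dgd evsj pycd mid xmra aqx tjj vbybx aqbl
Final line 9: pycd

Answer: pycd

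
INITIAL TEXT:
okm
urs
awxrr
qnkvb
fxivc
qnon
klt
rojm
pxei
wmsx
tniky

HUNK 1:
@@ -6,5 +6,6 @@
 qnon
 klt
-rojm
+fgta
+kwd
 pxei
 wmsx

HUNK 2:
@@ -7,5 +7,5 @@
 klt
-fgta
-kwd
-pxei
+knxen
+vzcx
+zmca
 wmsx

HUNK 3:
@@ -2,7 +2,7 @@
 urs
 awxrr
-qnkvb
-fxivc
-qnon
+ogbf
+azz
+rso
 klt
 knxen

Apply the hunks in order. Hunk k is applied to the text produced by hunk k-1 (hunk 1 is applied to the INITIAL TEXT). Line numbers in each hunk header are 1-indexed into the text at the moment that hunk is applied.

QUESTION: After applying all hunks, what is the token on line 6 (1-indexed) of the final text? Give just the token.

Hunk 1: at line 6 remove [rojm] add [fgta,kwd] -> 12 lines: okm urs awxrr qnkvb fxivc qnon klt fgta kwd pxei wmsx tniky
Hunk 2: at line 7 remove [fgta,kwd,pxei] add [knxen,vzcx,zmca] -> 12 lines: okm urs awxrr qnkvb fxivc qnon klt knxen vzcx zmca wmsx tniky
Hunk 3: at line 2 remove [qnkvb,fxivc,qnon] add [ogbf,azz,rso] -> 12 lines: okm urs awxrr ogbf azz rso klt knxen vzcx zmca wmsx tniky
Final line 6: rso

Answer: rso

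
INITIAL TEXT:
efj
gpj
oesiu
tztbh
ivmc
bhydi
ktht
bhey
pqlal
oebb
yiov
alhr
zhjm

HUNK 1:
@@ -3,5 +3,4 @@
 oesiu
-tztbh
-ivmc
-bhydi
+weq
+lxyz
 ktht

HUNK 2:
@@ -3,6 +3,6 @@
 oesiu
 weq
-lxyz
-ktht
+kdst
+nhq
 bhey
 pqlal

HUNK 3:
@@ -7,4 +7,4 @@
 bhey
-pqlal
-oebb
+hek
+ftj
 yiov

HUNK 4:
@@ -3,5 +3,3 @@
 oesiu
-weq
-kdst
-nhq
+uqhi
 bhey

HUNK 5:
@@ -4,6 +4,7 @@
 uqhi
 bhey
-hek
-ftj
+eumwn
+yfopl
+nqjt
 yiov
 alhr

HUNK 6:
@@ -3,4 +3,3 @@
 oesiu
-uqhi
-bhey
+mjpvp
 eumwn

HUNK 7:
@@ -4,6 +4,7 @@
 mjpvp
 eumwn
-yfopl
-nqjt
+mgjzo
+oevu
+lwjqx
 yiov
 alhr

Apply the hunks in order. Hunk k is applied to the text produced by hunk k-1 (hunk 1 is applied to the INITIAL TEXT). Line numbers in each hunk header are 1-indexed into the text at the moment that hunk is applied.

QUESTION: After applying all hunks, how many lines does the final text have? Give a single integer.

Answer: 11

Derivation:
Hunk 1: at line 3 remove [tztbh,ivmc,bhydi] add [weq,lxyz] -> 12 lines: efj gpj oesiu weq lxyz ktht bhey pqlal oebb yiov alhr zhjm
Hunk 2: at line 3 remove [lxyz,ktht] add [kdst,nhq] -> 12 lines: efj gpj oesiu weq kdst nhq bhey pqlal oebb yiov alhr zhjm
Hunk 3: at line 7 remove [pqlal,oebb] add [hek,ftj] -> 12 lines: efj gpj oesiu weq kdst nhq bhey hek ftj yiov alhr zhjm
Hunk 4: at line 3 remove [weq,kdst,nhq] add [uqhi] -> 10 lines: efj gpj oesiu uqhi bhey hek ftj yiov alhr zhjm
Hunk 5: at line 4 remove [hek,ftj] add [eumwn,yfopl,nqjt] -> 11 lines: efj gpj oesiu uqhi bhey eumwn yfopl nqjt yiov alhr zhjm
Hunk 6: at line 3 remove [uqhi,bhey] add [mjpvp] -> 10 lines: efj gpj oesiu mjpvp eumwn yfopl nqjt yiov alhr zhjm
Hunk 7: at line 4 remove [yfopl,nqjt] add [mgjzo,oevu,lwjqx] -> 11 lines: efj gpj oesiu mjpvp eumwn mgjzo oevu lwjqx yiov alhr zhjm
Final line count: 11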